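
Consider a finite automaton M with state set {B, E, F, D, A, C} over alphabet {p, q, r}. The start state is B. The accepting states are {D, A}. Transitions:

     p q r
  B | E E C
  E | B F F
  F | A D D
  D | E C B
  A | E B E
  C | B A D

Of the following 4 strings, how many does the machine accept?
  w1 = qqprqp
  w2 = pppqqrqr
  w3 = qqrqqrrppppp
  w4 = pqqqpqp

w1: Trace: B -q-> E -q-> F -p-> A -r-> E -q-> F -p-> A  → end A, accepted
w2: Trace: B -p-> E -p-> B -p-> E -q-> F -q-> D -r-> B -q-> E -r-> F  → end F, rejected
w3: Trace: B -q-> E -q-> F -r-> D -q-> C -q-> A -r-> E -r-> F -p-> A -p-> E -p-> B -p-> E -p-> B  → end B, rejected
w4: Trace: B -p-> E -q-> F -q-> D -q-> C -p-> B -q-> E -p-> B  → end B, rejected

1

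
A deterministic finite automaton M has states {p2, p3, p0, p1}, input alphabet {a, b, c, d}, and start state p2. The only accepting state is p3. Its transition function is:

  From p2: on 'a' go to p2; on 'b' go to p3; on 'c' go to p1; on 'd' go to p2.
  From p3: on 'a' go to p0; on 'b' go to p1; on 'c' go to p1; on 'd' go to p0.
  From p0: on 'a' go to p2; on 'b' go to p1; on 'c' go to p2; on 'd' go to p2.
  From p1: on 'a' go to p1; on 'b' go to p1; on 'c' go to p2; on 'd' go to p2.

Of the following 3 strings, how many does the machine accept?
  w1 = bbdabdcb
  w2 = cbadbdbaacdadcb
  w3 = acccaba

1

w1: p2 → p3 → p1 → p2 → p2 → p3 → p0 → p2 → p3  → end p3, accepted
w2: p2 → p1 → p1 → p1 → p2 → p3 → p0 → p1 → p1 → p1 → p2 → p2 → p2 → p2 → p1 → p1  → end p1, rejected
w3: p2 → p2 → p1 → p2 → p1 → p1 → p1 → p1  → end p1, rejected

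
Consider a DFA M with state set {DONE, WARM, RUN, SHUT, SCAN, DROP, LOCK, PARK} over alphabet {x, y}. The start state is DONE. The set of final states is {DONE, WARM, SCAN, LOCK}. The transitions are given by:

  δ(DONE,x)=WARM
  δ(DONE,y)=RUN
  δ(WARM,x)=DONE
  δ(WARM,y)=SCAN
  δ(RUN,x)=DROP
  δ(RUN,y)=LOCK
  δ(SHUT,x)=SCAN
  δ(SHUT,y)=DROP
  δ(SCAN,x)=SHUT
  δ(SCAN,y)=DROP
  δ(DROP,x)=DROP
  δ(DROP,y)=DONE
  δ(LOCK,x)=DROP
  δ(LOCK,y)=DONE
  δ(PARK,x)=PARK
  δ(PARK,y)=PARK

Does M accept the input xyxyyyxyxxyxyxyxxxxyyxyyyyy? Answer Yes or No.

Yes

start at DONE
read 'x': DONE → WARM
read 'y': WARM → SCAN
read 'x': SCAN → SHUT
read 'y': SHUT → DROP
read 'y': DROP → DONE
read 'y': DONE → RUN
read 'x': RUN → DROP
read 'y': DROP → DONE
read 'x': DONE → WARM
read 'x': WARM → DONE
read 'y': DONE → RUN
read 'x': RUN → DROP
read 'y': DROP → DONE
read 'x': DONE → WARM
read 'y': WARM → SCAN
read 'x': SCAN → SHUT
read 'x': SHUT → SCAN
read 'x': SCAN → SHUT
read 'x': SHUT → SCAN
read 'y': SCAN → DROP
read 'y': DROP → DONE
read 'x': DONE → WARM
read 'y': WARM → SCAN
read 'y': SCAN → DROP
read 'y': DROP → DONE
read 'y': DONE → RUN
read 'y': RUN → LOCK
End state LOCK is accepting.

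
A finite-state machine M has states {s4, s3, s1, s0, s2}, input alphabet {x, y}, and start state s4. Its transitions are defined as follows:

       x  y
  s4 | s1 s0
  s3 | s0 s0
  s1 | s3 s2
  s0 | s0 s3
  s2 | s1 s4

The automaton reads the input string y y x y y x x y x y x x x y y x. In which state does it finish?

s0

start at s4
read 'y': s4 → s0
read 'y': s0 → s3
read 'x': s3 → s0
read 'y': s0 → s3
read 'y': s3 → s0
read 'x': s0 → s0
read 'x': s0 → s0
read 'y': s0 → s3
read 'x': s3 → s0
read 'y': s0 → s3
read 'x': s3 → s0
read 'x': s0 → s0
read 'x': s0 → s0
read 'y': s0 → s3
read 'y': s3 → s0
read 'x': s0 → s0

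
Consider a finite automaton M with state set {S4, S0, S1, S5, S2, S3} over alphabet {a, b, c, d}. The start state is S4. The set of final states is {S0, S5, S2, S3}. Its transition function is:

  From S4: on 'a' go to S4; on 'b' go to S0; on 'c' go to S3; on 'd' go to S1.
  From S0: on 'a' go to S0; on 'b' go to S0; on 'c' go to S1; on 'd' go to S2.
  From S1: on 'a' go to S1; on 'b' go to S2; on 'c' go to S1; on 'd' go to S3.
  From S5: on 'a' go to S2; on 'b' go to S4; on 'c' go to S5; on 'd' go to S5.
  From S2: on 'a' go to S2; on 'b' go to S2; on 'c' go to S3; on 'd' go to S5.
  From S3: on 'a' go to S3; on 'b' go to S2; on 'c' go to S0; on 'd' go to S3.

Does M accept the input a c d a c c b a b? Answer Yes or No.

Yes

Trace: S4 -a-> S4 -c-> S3 -d-> S3 -a-> S3 -c-> S0 -c-> S1 -b-> S2 -a-> S2 -b-> S2
End state S2 is accepting.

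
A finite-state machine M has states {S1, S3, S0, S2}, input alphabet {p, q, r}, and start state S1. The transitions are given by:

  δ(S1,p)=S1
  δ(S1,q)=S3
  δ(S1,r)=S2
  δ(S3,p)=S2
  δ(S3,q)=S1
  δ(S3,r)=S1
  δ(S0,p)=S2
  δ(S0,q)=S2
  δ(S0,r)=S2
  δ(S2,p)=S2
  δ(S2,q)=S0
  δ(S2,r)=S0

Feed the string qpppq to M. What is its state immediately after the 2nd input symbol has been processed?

S2

start at S1
read 'q': S1 → S3
read 'p': S3 → S2
After 2 symbols: S2.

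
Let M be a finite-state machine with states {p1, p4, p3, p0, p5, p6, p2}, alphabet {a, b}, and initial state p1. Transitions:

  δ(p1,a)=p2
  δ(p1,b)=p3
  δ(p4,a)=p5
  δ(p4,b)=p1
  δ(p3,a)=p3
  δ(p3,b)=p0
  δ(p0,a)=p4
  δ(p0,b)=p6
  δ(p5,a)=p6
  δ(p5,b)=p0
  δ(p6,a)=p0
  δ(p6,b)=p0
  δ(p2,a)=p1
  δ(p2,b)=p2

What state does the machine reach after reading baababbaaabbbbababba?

start at p1
read 'b': p1 → p3
read 'a': p3 → p3
read 'a': p3 → p3
read 'b': p3 → p0
read 'a': p0 → p4
read 'b': p4 → p1
read 'b': p1 → p3
read 'a': p3 → p3
read 'a': p3 → p3
read 'a': p3 → p3
read 'b': p3 → p0
read 'b': p0 → p6
read 'b': p6 → p0
read 'b': p0 → p6
read 'a': p6 → p0
read 'b': p0 → p6
read 'a': p6 → p0
read 'b': p0 → p6
read 'b': p6 → p0
read 'a': p0 → p4

p4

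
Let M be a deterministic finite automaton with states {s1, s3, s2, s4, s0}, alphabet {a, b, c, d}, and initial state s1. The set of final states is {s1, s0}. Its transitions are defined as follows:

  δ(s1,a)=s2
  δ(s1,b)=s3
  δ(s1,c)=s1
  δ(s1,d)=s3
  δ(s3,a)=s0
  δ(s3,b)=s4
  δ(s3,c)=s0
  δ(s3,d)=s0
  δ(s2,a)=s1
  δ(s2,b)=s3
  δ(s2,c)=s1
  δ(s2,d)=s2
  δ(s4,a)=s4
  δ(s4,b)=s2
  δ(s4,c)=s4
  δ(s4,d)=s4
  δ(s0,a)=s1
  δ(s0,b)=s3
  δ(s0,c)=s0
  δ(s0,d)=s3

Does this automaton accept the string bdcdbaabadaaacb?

No

s1 → s3 → s0 → s0 → s3 → s4 → s4 → s4 → s2 → s1 → s3 → s0 → s1 → s2 → s1 → s3
End state s3 is not accepting.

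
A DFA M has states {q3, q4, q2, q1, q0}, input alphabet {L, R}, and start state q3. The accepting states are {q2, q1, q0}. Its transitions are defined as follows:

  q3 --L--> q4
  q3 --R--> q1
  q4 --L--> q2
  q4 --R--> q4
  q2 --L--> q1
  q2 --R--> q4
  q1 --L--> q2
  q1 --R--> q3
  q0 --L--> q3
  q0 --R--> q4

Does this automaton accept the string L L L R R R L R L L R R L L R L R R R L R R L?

q3 → q4 → q2 → q1 → q3 → q1 → q3 → q4 → q4 → q2 → q1 → q3 → q1 → q2 → q1 → q3 → q4 → q4 → q4 → q4 → q2 → q4 → q4 → q2
End state q2 is accepting.

Yes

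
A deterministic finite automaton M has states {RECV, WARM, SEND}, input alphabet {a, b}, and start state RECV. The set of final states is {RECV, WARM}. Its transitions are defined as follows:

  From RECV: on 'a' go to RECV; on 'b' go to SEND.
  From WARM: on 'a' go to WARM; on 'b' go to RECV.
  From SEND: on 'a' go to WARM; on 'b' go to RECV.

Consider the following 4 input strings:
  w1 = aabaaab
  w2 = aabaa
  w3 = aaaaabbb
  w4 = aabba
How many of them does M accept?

3

w1:
  start at RECV
  read 'a': RECV → RECV
  read 'a': RECV → RECV
  read 'b': RECV → SEND
  read 'a': SEND → WARM
  read 'a': WARM → WARM
  read 'a': WARM → WARM
  read 'b': WARM → RECV
  end RECV, accepted
w2:
  start at RECV
  read 'a': RECV → RECV
  read 'a': RECV → RECV
  read 'b': RECV → SEND
  read 'a': SEND → WARM
  read 'a': WARM → WARM
  end WARM, accepted
w3:
  start at RECV
  read 'a': RECV → RECV
  read 'a': RECV → RECV
  read 'a': RECV → RECV
  read 'a': RECV → RECV
  read 'a': RECV → RECV
  read 'b': RECV → SEND
  read 'b': SEND → RECV
  read 'b': RECV → SEND
  end SEND, rejected
w4:
  start at RECV
  read 'a': RECV → RECV
  read 'a': RECV → RECV
  read 'b': RECV → SEND
  read 'b': SEND → RECV
  read 'a': RECV → RECV
  end RECV, accepted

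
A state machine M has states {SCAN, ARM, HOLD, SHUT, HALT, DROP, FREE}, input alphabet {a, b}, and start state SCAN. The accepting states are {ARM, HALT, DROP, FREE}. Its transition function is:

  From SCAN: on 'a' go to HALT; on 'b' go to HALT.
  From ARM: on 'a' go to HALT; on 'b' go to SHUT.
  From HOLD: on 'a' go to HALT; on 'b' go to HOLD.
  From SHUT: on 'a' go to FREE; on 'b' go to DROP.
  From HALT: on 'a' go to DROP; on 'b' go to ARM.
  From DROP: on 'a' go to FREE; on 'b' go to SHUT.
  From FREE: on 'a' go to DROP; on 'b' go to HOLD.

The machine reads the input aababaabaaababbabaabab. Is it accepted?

start at SCAN
read 'a': SCAN → HALT
read 'a': HALT → DROP
read 'b': DROP → SHUT
read 'a': SHUT → FREE
read 'b': FREE → HOLD
read 'a': HOLD → HALT
read 'a': HALT → DROP
read 'b': DROP → SHUT
read 'a': SHUT → FREE
read 'a': FREE → DROP
read 'a': DROP → FREE
read 'b': FREE → HOLD
read 'a': HOLD → HALT
read 'b': HALT → ARM
read 'b': ARM → SHUT
read 'a': SHUT → FREE
read 'b': FREE → HOLD
read 'a': HOLD → HALT
read 'a': HALT → DROP
read 'b': DROP → SHUT
read 'a': SHUT → FREE
read 'b': FREE → HOLD
End state HOLD is not accepting.

No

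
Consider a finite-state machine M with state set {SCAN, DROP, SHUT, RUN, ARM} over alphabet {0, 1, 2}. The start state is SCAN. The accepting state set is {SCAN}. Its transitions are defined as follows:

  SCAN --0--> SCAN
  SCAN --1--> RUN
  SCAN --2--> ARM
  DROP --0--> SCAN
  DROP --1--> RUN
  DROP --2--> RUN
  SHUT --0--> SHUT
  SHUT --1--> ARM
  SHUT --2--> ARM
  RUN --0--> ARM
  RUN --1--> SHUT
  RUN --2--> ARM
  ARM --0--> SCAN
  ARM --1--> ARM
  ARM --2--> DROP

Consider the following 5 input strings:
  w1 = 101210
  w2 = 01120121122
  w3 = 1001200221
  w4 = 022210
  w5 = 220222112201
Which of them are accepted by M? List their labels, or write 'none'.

w1: Trace: SCAN -1-> RUN -0-> ARM -1-> ARM -2-> DROP -1-> RUN -0-> ARM  → end ARM, rejected
w2: Trace: SCAN -0-> SCAN -1-> RUN -1-> SHUT -2-> ARM -0-> SCAN -1-> RUN -2-> ARM -1-> ARM -1-> ARM -2-> DROP -2-> RUN  → end RUN, rejected
w3: Trace: SCAN -1-> RUN -0-> ARM -0-> SCAN -1-> RUN -2-> ARM -0-> SCAN -0-> SCAN -2-> ARM -2-> DROP -1-> RUN  → end RUN, rejected
w4: Trace: SCAN -0-> SCAN -2-> ARM -2-> DROP -2-> RUN -1-> SHUT -0-> SHUT  → end SHUT, rejected
w5: Trace: SCAN -2-> ARM -2-> DROP -0-> SCAN -2-> ARM -2-> DROP -2-> RUN -1-> SHUT -1-> ARM -2-> DROP -2-> RUN -0-> ARM -1-> ARM  → end ARM, rejected

none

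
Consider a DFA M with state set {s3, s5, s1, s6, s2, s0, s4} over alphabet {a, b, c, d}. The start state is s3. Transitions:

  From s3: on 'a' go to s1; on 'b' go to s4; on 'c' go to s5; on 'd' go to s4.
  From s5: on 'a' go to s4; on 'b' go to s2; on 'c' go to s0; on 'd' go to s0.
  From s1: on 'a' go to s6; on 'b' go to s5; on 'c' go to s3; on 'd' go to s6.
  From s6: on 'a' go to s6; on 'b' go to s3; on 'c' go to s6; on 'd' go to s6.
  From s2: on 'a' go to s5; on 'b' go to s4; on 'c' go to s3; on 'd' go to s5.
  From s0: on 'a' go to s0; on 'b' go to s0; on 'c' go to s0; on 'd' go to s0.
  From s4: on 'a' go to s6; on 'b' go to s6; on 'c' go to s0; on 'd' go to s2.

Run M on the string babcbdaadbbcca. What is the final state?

start at s3
read 'b': s3 → s4
read 'a': s4 → s6
read 'b': s6 → s3
read 'c': s3 → s5
read 'b': s5 → s2
read 'd': s2 → s5
read 'a': s5 → s4
read 'a': s4 → s6
read 'd': s6 → s6
read 'b': s6 → s3
read 'b': s3 → s4
read 'c': s4 → s0
read 'c': s0 → s0
read 'a': s0 → s0

s0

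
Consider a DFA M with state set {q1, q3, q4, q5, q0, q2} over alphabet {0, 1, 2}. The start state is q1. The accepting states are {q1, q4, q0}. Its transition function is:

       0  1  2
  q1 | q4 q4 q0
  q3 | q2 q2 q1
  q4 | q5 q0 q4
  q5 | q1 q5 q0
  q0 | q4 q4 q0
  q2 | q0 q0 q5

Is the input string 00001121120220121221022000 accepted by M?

Yes

Trace: q1 -0-> q4 -0-> q5 -0-> q1 -0-> q4 -1-> q0 -1-> q4 -2-> q4 -1-> q0 -1-> q4 -2-> q4 -0-> q5 -2-> q0 -2-> q0 -0-> q4 -1-> q0 -2-> q0 -1-> q4 -2-> q4 -2-> q4 -1-> q0 -0-> q4 -2-> q4 -2-> q4 -0-> q5 -0-> q1 -0-> q4
End state q4 is accepting.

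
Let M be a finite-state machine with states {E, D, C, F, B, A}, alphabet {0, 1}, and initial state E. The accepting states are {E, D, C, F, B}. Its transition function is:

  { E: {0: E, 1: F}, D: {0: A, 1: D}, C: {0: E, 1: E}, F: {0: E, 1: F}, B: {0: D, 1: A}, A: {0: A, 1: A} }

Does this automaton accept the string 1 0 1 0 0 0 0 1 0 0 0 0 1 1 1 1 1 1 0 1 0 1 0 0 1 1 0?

Yes

E → F → E → F → E → E → E → E → F → E → E → E → E → F → F → F → F → F → F → E → F → E → F → E → E → F → F → E
End state E is accepting.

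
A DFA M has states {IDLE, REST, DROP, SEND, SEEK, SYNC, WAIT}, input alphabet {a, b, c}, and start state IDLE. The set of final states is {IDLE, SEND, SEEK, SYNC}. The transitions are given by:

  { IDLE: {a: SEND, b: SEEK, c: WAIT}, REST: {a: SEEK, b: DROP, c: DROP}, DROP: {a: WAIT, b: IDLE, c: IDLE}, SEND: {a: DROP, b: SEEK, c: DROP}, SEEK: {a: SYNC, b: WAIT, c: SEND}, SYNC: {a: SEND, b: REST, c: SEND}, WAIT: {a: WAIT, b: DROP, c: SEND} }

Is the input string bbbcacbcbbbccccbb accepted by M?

Trace: IDLE -b-> SEEK -b-> WAIT -b-> DROP -c-> IDLE -a-> SEND -c-> DROP -b-> IDLE -c-> WAIT -b-> DROP -b-> IDLE -b-> SEEK -c-> SEND -c-> DROP -c-> IDLE -c-> WAIT -b-> DROP -b-> IDLE
End state IDLE is accepting.

Yes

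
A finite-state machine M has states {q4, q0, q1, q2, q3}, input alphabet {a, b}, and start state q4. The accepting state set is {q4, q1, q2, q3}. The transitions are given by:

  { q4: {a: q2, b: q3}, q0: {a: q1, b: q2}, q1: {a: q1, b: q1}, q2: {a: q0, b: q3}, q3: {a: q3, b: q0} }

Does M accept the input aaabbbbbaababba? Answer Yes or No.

q4 → q2 → q0 → q1 → q1 → q1 → q1 → q1 → q1 → q1 → q1 → q1 → q1 → q1 → q1 → q1
End state q1 is accepting.

Yes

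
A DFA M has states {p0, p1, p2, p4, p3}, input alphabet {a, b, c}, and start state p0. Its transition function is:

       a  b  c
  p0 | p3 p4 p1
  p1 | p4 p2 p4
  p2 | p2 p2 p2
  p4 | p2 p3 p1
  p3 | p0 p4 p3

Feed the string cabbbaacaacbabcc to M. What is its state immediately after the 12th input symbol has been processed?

p4

Trace: p0 -c-> p1 -a-> p4 -b-> p3 -b-> p4 -b-> p3 -a-> p0 -a-> p3 -c-> p3 -a-> p0 -a-> p3 -c-> p3 -b-> p4
After 12 symbols: p4.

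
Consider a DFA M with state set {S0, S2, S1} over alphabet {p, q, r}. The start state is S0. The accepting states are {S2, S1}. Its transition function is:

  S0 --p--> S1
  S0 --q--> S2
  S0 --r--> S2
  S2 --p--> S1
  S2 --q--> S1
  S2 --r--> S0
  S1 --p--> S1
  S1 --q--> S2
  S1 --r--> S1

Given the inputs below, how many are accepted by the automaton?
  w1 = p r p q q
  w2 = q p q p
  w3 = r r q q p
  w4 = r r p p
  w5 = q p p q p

5

w1: S0 → S1 → S1 → S1 → S2 → S1  → end S1, accepted
w2: S0 → S2 → S1 → S2 → S1  → end S1, accepted
w3: S0 → S2 → S0 → S2 → S1 → S1  → end S1, accepted
w4: S0 → S2 → S0 → S1 → S1  → end S1, accepted
w5: S0 → S2 → S1 → S1 → S2 → S1  → end S1, accepted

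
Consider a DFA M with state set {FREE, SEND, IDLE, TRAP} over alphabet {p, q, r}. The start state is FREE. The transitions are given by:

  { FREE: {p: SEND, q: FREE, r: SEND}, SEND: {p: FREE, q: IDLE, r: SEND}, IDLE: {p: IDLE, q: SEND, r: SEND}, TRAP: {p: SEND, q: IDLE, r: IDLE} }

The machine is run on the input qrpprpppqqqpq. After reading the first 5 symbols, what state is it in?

start at FREE
read 'q': FREE → FREE
read 'r': FREE → SEND
read 'p': SEND → FREE
read 'p': FREE → SEND
read 'r': SEND → SEND
After 5 symbols: SEND.

SEND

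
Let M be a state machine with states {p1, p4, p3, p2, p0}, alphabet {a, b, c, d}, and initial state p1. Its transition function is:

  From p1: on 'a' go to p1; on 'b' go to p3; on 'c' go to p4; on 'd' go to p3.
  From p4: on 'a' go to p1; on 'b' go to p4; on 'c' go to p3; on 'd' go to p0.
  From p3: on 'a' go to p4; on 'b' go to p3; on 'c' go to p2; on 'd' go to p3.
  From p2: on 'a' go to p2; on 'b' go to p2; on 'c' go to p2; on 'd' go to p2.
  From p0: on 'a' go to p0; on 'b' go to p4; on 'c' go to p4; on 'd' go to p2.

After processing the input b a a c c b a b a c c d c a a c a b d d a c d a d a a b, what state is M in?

p2

start at p1
read 'b': p1 → p3
read 'a': p3 → p4
read 'a': p4 → p1
read 'c': p1 → p4
read 'c': p4 → p3
read 'b': p3 → p3
read 'a': p3 → p4
read 'b': p4 → p4
read 'a': p4 → p1
read 'c': p1 → p4
read 'c': p4 → p3
read 'd': p3 → p3
read 'c': p3 → p2
read 'a': p2 → p2
read 'a': p2 → p2
read 'c': p2 → p2
read 'a': p2 → p2
read 'b': p2 → p2
read 'd': p2 → p2
read 'd': p2 → p2
read 'a': p2 → p2
read 'c': p2 → p2
read 'd': p2 → p2
read 'a': p2 → p2
read 'd': p2 → p2
read 'a': p2 → p2
read 'a': p2 → p2
read 'b': p2 → p2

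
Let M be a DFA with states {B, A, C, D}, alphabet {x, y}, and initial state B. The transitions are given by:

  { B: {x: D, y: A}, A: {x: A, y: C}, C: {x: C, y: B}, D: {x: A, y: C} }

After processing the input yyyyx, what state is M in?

A

Trace: B -y-> A -y-> C -y-> B -y-> A -x-> A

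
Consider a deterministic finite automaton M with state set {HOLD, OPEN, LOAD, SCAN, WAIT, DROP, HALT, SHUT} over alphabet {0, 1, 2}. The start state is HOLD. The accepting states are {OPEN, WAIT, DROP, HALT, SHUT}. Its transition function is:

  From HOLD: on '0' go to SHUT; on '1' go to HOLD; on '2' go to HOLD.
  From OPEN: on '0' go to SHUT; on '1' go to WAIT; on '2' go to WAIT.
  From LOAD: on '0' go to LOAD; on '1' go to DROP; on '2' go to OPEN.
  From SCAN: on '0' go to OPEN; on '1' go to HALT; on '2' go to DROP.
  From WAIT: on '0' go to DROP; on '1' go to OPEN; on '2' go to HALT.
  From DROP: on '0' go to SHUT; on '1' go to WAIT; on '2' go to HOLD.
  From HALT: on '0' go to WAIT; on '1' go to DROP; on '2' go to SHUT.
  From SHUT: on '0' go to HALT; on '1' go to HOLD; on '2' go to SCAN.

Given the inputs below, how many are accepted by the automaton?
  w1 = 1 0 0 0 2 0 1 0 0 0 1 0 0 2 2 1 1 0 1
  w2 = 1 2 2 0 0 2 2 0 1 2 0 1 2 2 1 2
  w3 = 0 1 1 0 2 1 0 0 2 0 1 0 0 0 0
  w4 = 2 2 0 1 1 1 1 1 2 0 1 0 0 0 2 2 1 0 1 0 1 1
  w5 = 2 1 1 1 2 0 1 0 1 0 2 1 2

2

w1:
  start at HOLD
  read '1': HOLD → HOLD
  read '0': HOLD → SHUT
  read '0': SHUT → HALT
  read '0': HALT → WAIT
  read '2': WAIT → HALT
  read '0': HALT → WAIT
  read '1': WAIT → OPEN
  read '0': OPEN → SHUT
  read '0': SHUT → HALT
  read '0': HALT → WAIT
  read '1': WAIT → OPEN
  read '0': OPEN → SHUT
  read '0': SHUT → HALT
  read '2': HALT → SHUT
  read '2': SHUT → SCAN
  read '1': SCAN → HALT
  read '1': HALT → DROP
  read '0': DROP → SHUT
  read '1': SHUT → HOLD
  end HOLD, rejected
w2:
  start at HOLD
  read '1': HOLD → HOLD
  read '2': HOLD → HOLD
  read '2': HOLD → HOLD
  read '0': HOLD → SHUT
  read '0': SHUT → HALT
  read '2': HALT → SHUT
  read '2': SHUT → SCAN
  read '0': SCAN → OPEN
  read '1': OPEN → WAIT
  read '2': WAIT → HALT
  read '0': HALT → WAIT
  read '1': WAIT → OPEN
  read '2': OPEN → WAIT
  read '2': WAIT → HALT
  read '1': HALT → DROP
  read '2': DROP → HOLD
  end HOLD, rejected
w3:
  start at HOLD
  read '0': HOLD → SHUT
  read '1': SHUT → HOLD
  read '1': HOLD → HOLD
  read '0': HOLD → SHUT
  read '2': SHUT → SCAN
  read '1': SCAN → HALT
  read '0': HALT → WAIT
  read '0': WAIT → DROP
  read '2': DROP → HOLD
  read '0': HOLD → SHUT
  read '1': SHUT → HOLD
  read '0': HOLD → SHUT
  read '0': SHUT → HALT
  read '0': HALT → WAIT
  read '0': WAIT → DROP
  end DROP, accepted
w4:
  start at HOLD
  read '2': HOLD → HOLD
  read '2': HOLD → HOLD
  read '0': HOLD → SHUT
  read '1': SHUT → HOLD
  read '1': HOLD → HOLD
  read '1': HOLD → HOLD
  read '1': HOLD → HOLD
  read '1': HOLD → HOLD
  read '2': HOLD → HOLD
  read '0': HOLD → SHUT
  read '1': SHUT → HOLD
  read '0': HOLD → SHUT
  read '0': SHUT → HALT
  read '0': HALT → WAIT
  read '2': WAIT → HALT
  read '2': HALT → SHUT
  read '1': SHUT → HOLD
  read '0': HOLD → SHUT
  read '1': SHUT → HOLD
  read '0': HOLD → SHUT
  read '1': SHUT → HOLD
  read '1': HOLD → HOLD
  end HOLD, rejected
w5:
  start at HOLD
  read '2': HOLD → HOLD
  read '1': HOLD → HOLD
  read '1': HOLD → HOLD
  read '1': HOLD → HOLD
  read '2': HOLD → HOLD
  read '0': HOLD → SHUT
  read '1': SHUT → HOLD
  read '0': HOLD → SHUT
  read '1': SHUT → HOLD
  read '0': HOLD → SHUT
  read '2': SHUT → SCAN
  read '1': SCAN → HALT
  read '2': HALT → SHUT
  end SHUT, accepted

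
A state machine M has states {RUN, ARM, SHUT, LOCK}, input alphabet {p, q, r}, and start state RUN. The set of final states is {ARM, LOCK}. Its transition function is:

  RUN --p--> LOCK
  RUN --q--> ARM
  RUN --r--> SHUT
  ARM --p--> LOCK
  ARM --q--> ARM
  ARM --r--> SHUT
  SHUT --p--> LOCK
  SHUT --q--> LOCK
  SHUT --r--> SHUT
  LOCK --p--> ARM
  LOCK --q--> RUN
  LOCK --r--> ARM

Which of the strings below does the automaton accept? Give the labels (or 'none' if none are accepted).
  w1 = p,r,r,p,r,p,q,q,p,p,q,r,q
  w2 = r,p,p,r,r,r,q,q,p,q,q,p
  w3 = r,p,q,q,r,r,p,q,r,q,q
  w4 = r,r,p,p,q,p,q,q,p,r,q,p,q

w1, w2

w1:
  start at RUN
  read 'p': RUN → LOCK
  read 'r': LOCK → ARM
  read 'r': ARM → SHUT
  read 'p': SHUT → LOCK
  read 'r': LOCK → ARM
  read 'p': ARM → LOCK
  read 'q': LOCK → RUN
  read 'q': RUN → ARM
  read 'p': ARM → LOCK
  read 'p': LOCK → ARM
  read 'q': ARM → ARM
  read 'r': ARM → SHUT
  read 'q': SHUT → LOCK
  end LOCK, accepted
w2:
  start at RUN
  read 'r': RUN → SHUT
  read 'p': SHUT → LOCK
  read 'p': LOCK → ARM
  read 'r': ARM → SHUT
  read 'r': SHUT → SHUT
  read 'r': SHUT → SHUT
  read 'q': SHUT → LOCK
  read 'q': LOCK → RUN
  read 'p': RUN → LOCK
  read 'q': LOCK → RUN
  read 'q': RUN → ARM
  read 'p': ARM → LOCK
  end LOCK, accepted
w3:
  start at RUN
  read 'r': RUN → SHUT
  read 'p': SHUT → LOCK
  read 'q': LOCK → RUN
  read 'q': RUN → ARM
  read 'r': ARM → SHUT
  read 'r': SHUT → SHUT
  read 'p': SHUT → LOCK
  read 'q': LOCK → RUN
  read 'r': RUN → SHUT
  read 'q': SHUT → LOCK
  read 'q': LOCK → RUN
  end RUN, rejected
w4:
  start at RUN
  read 'r': RUN → SHUT
  read 'r': SHUT → SHUT
  read 'p': SHUT → LOCK
  read 'p': LOCK → ARM
  read 'q': ARM → ARM
  read 'p': ARM → LOCK
  read 'q': LOCK → RUN
  read 'q': RUN → ARM
  read 'p': ARM → LOCK
  read 'r': LOCK → ARM
  read 'q': ARM → ARM
  read 'p': ARM → LOCK
  read 'q': LOCK → RUN
  end RUN, rejected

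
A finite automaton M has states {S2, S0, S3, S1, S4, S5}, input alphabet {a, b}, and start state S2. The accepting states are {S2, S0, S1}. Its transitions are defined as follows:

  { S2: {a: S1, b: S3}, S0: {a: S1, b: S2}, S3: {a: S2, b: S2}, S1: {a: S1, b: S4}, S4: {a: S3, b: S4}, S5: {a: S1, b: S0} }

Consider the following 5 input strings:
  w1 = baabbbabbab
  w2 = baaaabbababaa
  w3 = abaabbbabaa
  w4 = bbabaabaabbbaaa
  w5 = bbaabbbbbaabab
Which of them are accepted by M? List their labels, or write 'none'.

w1: S2 → S3 → S2 → S1 → S4 → S4 → S4 → S3 → S2 → S3 → S2 → S3  → end S3, rejected
w2: S2 → S3 → S2 → S1 → S1 → S1 → S4 → S4 → S3 → S2 → S1 → S4 → S3 → S2  → end S2, accepted
w3: S2 → S1 → S4 → S3 → S2 → S3 → S2 → S3 → S2 → S3 → S2 → S1  → end S1, accepted
w4: S2 → S3 → S2 → S1 → S4 → S3 → S2 → S3 → S2 → S1 → S4 → S4 → S4 → S3 → S2 → S1  → end S1, accepted
w5: S2 → S3 → S2 → S1 → S1 → S4 → S4 → S4 → S4 → S4 → S3 → S2 → S3 → S2 → S3  → end S3, rejected

w2, w3, w4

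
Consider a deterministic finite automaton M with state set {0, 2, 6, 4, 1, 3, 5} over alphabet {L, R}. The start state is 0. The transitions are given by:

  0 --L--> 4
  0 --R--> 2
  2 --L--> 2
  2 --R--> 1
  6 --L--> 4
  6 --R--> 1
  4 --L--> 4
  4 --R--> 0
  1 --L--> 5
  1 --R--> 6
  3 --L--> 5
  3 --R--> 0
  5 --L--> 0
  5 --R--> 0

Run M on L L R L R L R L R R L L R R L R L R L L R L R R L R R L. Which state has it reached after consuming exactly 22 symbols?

start at 0
read 'L': 0 → 4
read 'L': 4 → 4
read 'R': 4 → 0
read 'L': 0 → 4
read 'R': 4 → 0
read 'L': 0 → 4
read 'R': 4 → 0
read 'L': 0 → 4
read 'R': 4 → 0
read 'R': 0 → 2
read 'L': 2 → 2
read 'L': 2 → 2
read 'R': 2 → 1
read 'R': 1 → 6
read 'L': 6 → 4
read 'R': 4 → 0
read 'L': 0 → 4
read 'R': 4 → 0
read 'L': 0 → 4
read 'L': 4 → 4
read 'R': 4 → 0
read 'L': 0 → 4
After 22 symbols: 4.

4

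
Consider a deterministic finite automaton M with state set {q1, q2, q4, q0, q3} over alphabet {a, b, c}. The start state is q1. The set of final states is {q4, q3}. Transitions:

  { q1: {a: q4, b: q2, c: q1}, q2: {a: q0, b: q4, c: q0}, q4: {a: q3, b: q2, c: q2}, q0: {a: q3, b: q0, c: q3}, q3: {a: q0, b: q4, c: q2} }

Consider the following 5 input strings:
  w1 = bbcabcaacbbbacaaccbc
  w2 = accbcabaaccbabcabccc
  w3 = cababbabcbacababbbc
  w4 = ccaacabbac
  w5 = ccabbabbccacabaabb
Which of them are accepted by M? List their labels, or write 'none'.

w1: Trace: q1 -b-> q2 -b-> q4 -c-> q2 -a-> q0 -b-> q0 -c-> q3 -a-> q0 -a-> q3 -c-> q2 -b-> q4 -b-> q2 -b-> q4 -a-> q3 -c-> q2 -a-> q0 -a-> q3 -c-> q2 -c-> q0 -b-> q0 -c-> q3  → end q3, accepted
w2: Trace: q1 -a-> q4 -c-> q2 -c-> q0 -b-> q0 -c-> q3 -a-> q0 -b-> q0 -a-> q3 -a-> q0 -c-> q3 -c-> q2 -b-> q4 -a-> q3 -b-> q4 -c-> q2 -a-> q0 -b-> q0 -c-> q3 -c-> q2 -c-> q0  → end q0, rejected
w3: Trace: q1 -c-> q1 -a-> q4 -b-> q2 -a-> q0 -b-> q0 -b-> q0 -a-> q3 -b-> q4 -c-> q2 -b-> q4 -a-> q3 -c-> q2 -a-> q0 -b-> q0 -a-> q3 -b-> q4 -b-> q2 -b-> q4 -c-> q2  → end q2, rejected
w4: Trace: q1 -c-> q1 -c-> q1 -a-> q4 -a-> q3 -c-> q2 -a-> q0 -b-> q0 -b-> q0 -a-> q3 -c-> q2  → end q2, rejected
w5: Trace: q1 -c-> q1 -c-> q1 -a-> q4 -b-> q2 -b-> q4 -a-> q3 -b-> q4 -b-> q2 -c-> q0 -c-> q3 -a-> q0 -c-> q3 -a-> q0 -b-> q0 -a-> q3 -a-> q0 -b-> q0 -b-> q0  → end q0, rejected

w1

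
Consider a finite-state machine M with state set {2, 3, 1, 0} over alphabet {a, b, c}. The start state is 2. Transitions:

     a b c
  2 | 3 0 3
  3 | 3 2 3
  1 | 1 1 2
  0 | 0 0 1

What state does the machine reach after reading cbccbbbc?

2 → 3 → 2 → 3 → 3 → 2 → 0 → 0 → 1

1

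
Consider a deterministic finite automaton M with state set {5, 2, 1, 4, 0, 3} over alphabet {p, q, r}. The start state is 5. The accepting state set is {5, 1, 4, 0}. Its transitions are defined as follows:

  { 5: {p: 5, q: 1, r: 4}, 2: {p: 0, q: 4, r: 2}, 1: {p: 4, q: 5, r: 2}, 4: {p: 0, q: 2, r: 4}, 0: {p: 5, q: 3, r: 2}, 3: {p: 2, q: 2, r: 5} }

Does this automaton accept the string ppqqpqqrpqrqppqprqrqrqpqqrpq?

No

5 → 5 → 5 → 1 → 5 → 5 → 1 → 5 → 4 → 0 → 3 → 5 → 1 → 4 → 0 → 3 → 2 → 2 → 4 → 4 → 2 → 2 → 4 → 0 → 3 → 2 → 2 → 0 → 3
End state 3 is not accepting.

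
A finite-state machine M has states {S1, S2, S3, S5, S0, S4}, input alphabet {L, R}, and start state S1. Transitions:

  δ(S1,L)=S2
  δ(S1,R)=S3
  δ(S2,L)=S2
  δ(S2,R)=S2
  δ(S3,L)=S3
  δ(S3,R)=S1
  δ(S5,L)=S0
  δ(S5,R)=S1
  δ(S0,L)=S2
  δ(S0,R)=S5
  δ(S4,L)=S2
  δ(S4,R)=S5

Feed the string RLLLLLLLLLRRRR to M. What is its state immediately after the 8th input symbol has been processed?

S3

S1 → S3 → S3 → S3 → S3 → S3 → S3 → S3 → S3
After 8 symbols: S3.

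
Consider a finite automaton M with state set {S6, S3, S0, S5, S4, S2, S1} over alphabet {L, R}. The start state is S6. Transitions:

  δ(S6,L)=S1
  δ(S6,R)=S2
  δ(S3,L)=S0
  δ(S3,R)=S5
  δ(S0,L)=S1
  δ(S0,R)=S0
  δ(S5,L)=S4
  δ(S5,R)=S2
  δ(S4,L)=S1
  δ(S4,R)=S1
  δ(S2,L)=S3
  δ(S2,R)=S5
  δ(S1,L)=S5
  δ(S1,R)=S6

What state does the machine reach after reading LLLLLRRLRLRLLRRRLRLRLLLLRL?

start at S6
read 'L': S6 → S1
read 'L': S1 → S5
read 'L': S5 → S4
read 'L': S4 → S1
read 'L': S1 → S5
read 'R': S5 → S2
read 'R': S2 → S5
read 'L': S5 → S4
read 'R': S4 → S1
read 'L': S1 → S5
read 'R': S5 → S2
read 'L': S2 → S3
read 'L': S3 → S0
read 'R': S0 → S0
read 'R': S0 → S0
read 'R': S0 → S0
read 'L': S0 → S1
read 'R': S1 → S6
read 'L': S6 → S1
read 'R': S1 → S6
read 'L': S6 → S1
read 'L': S1 → S5
read 'L': S5 → S4
read 'L': S4 → S1
read 'R': S1 → S6
read 'L': S6 → S1

S1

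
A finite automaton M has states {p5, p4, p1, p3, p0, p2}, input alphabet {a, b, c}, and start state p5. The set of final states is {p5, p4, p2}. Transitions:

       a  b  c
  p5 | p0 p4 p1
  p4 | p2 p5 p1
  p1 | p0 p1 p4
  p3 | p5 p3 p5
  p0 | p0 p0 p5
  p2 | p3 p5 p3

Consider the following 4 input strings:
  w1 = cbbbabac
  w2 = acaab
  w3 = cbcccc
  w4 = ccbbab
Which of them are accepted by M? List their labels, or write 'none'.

w1, w4

w1: p5 → p1 → p1 → p1 → p1 → p0 → p0 → p0 → p5  → end p5, accepted
w2: p5 → p0 → p5 → p0 → p0 → p0  → end p0, rejected
w3: p5 → p1 → p1 → p4 → p1 → p4 → p1  → end p1, rejected
w4: p5 → p1 → p4 → p5 → p4 → p2 → p5  → end p5, accepted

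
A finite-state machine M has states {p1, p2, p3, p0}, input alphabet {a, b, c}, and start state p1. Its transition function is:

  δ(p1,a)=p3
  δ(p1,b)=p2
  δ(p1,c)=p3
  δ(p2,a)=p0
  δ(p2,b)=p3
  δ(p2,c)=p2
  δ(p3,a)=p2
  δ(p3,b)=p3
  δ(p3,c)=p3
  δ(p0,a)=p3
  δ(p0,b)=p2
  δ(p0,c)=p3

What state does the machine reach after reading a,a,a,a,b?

Trace: p1 -a-> p3 -a-> p2 -a-> p0 -a-> p3 -b-> p3

p3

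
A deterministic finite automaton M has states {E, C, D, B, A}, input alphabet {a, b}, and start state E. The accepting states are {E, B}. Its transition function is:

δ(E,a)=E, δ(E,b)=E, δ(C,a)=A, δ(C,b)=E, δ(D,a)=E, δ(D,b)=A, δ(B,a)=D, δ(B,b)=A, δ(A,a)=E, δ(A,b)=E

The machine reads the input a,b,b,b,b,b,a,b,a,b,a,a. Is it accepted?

Trace: E -a-> E -b-> E -b-> E -b-> E -b-> E -b-> E -a-> E -b-> E -a-> E -b-> E -a-> E -a-> E
End state E is accepting.

Yes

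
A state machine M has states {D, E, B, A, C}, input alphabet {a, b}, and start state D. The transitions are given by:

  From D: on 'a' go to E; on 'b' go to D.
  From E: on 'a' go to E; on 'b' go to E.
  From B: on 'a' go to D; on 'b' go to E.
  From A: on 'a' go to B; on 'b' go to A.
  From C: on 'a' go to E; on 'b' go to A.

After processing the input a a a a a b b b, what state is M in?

E

start at D
read 'a': D → E
read 'a': E → E
read 'a': E → E
read 'a': E → E
read 'a': E → E
read 'b': E → E
read 'b': E → E
read 'b': E → E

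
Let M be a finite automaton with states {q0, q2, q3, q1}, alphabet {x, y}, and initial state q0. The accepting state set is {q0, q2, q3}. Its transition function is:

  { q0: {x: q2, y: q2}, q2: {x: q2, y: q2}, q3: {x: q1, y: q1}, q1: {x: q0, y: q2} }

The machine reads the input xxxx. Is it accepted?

Yes

Trace: q0 -x-> q2 -x-> q2 -x-> q2 -x-> q2
End state q2 is accepting.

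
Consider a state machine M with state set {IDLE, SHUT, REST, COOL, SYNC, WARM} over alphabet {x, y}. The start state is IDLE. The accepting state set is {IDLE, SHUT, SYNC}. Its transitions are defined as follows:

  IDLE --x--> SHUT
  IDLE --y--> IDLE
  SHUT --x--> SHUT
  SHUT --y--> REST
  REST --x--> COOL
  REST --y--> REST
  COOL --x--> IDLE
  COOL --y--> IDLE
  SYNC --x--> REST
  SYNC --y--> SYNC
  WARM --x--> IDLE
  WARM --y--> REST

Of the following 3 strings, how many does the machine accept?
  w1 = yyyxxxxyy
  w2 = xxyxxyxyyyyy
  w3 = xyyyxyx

1

w1:
  start at IDLE
  read 'y': IDLE → IDLE
  read 'y': IDLE → IDLE
  read 'y': IDLE → IDLE
  read 'x': IDLE → SHUT
  read 'x': SHUT → SHUT
  read 'x': SHUT → SHUT
  read 'x': SHUT → SHUT
  read 'y': SHUT → REST
  read 'y': REST → REST
  end REST, rejected
w2:
  start at IDLE
  read 'x': IDLE → SHUT
  read 'x': SHUT → SHUT
  read 'y': SHUT → REST
  read 'x': REST → COOL
  read 'x': COOL → IDLE
  read 'y': IDLE → IDLE
  read 'x': IDLE → SHUT
  read 'y': SHUT → REST
  read 'y': REST → REST
  read 'y': REST → REST
  read 'y': REST → REST
  read 'y': REST → REST
  end REST, rejected
w3:
  start at IDLE
  read 'x': IDLE → SHUT
  read 'y': SHUT → REST
  read 'y': REST → REST
  read 'y': REST → REST
  read 'x': REST → COOL
  read 'y': COOL → IDLE
  read 'x': IDLE → SHUT
  end SHUT, accepted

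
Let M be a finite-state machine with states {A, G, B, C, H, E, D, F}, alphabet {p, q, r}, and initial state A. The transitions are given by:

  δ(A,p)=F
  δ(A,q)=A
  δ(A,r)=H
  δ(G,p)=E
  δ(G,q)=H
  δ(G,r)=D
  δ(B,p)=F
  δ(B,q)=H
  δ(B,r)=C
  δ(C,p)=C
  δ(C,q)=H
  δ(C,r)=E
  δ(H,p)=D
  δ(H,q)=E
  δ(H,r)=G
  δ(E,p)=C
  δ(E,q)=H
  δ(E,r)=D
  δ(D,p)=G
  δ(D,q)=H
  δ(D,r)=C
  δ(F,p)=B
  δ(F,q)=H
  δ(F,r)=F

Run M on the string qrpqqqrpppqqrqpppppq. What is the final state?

H

A → A → H → D → H → E → H → G → E → C → C → H → E → D → H → D → G → E → C → C → H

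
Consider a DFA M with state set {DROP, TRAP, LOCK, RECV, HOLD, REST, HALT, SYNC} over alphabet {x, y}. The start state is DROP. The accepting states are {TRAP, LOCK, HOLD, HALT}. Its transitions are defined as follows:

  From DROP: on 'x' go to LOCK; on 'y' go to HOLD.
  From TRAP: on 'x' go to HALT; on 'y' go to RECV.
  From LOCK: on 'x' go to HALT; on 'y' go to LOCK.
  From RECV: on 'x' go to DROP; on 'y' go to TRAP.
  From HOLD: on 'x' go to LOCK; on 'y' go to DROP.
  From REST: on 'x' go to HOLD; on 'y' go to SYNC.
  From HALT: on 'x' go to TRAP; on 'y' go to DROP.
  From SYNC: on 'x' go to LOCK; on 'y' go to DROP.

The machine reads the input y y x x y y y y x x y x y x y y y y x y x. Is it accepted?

start at DROP
read 'y': DROP → HOLD
read 'y': HOLD → DROP
read 'x': DROP → LOCK
read 'x': LOCK → HALT
read 'y': HALT → DROP
read 'y': DROP → HOLD
read 'y': HOLD → DROP
read 'y': DROP → HOLD
read 'x': HOLD → LOCK
read 'x': LOCK → HALT
read 'y': HALT → DROP
read 'x': DROP → LOCK
read 'y': LOCK → LOCK
read 'x': LOCK → HALT
read 'y': HALT → DROP
read 'y': DROP → HOLD
read 'y': HOLD → DROP
read 'y': DROP → HOLD
read 'x': HOLD → LOCK
read 'y': LOCK → LOCK
read 'x': LOCK → HALT
End state HALT is accepting.

Yes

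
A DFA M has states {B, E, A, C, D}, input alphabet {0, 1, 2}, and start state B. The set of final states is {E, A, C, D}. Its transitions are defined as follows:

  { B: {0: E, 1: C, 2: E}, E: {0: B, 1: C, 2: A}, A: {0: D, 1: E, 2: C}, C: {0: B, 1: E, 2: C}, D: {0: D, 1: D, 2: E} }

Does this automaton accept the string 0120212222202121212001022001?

start at B
read '0': B → E
read '1': E → C
read '2': C → C
read '0': C → B
read '2': B → E
read '1': E → C
read '2': C → C
read '2': C → C
read '2': C → C
read '2': C → C
read '2': C → C
read '0': C → B
read '2': B → E
read '1': E → C
read '2': C → C
read '1': C → E
read '2': E → A
read '1': A → E
read '2': E → A
read '0': A → D
read '0': D → D
read '1': D → D
read '0': D → D
read '2': D → E
read '2': E → A
read '0': A → D
read '0': D → D
read '1': D → D
End state D is accepting.

Yes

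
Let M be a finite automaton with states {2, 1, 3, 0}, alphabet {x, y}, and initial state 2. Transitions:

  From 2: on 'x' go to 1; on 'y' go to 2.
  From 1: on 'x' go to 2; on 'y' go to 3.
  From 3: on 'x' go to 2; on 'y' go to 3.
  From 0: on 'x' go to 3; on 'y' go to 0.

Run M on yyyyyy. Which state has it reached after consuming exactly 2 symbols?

start at 2
read 'y': 2 → 2
read 'y': 2 → 2
After 2 symbols: 2.

2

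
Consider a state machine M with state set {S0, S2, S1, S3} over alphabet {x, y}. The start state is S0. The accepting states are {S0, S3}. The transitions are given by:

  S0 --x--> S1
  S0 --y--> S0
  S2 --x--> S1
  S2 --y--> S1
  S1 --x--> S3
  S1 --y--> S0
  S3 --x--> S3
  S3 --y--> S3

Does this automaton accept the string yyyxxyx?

S0 → S0 → S0 → S0 → S1 → S3 → S3 → S3
End state S3 is accepting.

Yes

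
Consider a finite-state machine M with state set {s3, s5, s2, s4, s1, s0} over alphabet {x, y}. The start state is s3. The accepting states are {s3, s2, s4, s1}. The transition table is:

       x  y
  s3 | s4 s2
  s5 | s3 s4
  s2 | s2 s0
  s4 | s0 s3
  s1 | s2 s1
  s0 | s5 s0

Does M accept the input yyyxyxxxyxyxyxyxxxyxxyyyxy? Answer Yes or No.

Yes

start at s3
read 'y': s3 → s2
read 'y': s2 → s0
read 'y': s0 → s0
read 'x': s0 → s5
read 'y': s5 → s4
read 'x': s4 → s0
read 'x': s0 → s5
read 'x': s5 → s3
read 'y': s3 → s2
read 'x': s2 → s2
read 'y': s2 → s0
read 'x': s0 → s5
read 'y': s5 → s4
read 'x': s4 → s0
read 'y': s0 → s0
read 'x': s0 → s5
read 'x': s5 → s3
read 'x': s3 → s4
read 'y': s4 → s3
read 'x': s3 → s4
read 'x': s4 → s0
read 'y': s0 → s0
read 'y': s0 → s0
read 'y': s0 → s0
read 'x': s0 → s5
read 'y': s5 → s4
End state s4 is accepting.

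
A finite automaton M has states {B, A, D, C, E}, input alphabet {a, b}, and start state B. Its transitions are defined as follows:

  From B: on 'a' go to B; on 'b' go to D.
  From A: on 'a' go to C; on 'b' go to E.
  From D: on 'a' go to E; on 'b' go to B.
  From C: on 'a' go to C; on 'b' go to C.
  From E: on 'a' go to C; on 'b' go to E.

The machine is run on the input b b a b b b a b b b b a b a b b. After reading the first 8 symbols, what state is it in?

start at B
read 'b': B → D
read 'b': D → B
read 'a': B → B
read 'b': B → D
read 'b': D → B
read 'b': B → D
read 'a': D → E
read 'b': E → E
After 8 symbols: E.

E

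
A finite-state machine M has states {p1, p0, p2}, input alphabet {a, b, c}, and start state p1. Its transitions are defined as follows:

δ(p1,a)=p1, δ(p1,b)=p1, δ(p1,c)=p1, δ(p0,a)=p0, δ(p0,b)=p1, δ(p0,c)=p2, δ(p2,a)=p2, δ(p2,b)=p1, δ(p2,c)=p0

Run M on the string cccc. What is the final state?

Trace: p1 -c-> p1 -c-> p1 -c-> p1 -c-> p1

p1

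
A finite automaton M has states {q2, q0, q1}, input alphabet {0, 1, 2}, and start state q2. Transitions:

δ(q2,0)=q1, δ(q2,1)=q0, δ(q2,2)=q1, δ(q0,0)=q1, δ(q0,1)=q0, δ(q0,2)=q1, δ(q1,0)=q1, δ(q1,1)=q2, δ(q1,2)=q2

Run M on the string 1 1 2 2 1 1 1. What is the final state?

q2 → q0 → q0 → q1 → q2 → q0 → q0 → q0

q0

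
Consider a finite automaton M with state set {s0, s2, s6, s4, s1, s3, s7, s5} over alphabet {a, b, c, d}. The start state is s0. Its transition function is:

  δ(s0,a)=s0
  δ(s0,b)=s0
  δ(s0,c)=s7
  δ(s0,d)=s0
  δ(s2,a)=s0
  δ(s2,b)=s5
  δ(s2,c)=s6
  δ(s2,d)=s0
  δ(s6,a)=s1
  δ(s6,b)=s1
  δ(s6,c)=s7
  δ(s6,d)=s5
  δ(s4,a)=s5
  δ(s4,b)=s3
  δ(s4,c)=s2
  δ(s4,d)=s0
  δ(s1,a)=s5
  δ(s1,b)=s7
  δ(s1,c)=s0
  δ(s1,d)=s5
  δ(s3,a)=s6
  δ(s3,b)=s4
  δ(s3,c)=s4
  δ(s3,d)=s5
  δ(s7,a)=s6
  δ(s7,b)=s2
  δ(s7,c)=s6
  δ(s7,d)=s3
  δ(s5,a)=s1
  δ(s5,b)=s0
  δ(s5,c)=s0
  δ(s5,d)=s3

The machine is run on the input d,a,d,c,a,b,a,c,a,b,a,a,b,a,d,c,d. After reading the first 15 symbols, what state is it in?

Trace: s0 -d-> s0 -a-> s0 -d-> s0 -c-> s7 -a-> s6 -b-> s1 -a-> s5 -c-> s0 -a-> s0 -b-> s0 -a-> s0 -a-> s0 -b-> s0 -a-> s0 -d-> s0
After 15 symbols: s0.

s0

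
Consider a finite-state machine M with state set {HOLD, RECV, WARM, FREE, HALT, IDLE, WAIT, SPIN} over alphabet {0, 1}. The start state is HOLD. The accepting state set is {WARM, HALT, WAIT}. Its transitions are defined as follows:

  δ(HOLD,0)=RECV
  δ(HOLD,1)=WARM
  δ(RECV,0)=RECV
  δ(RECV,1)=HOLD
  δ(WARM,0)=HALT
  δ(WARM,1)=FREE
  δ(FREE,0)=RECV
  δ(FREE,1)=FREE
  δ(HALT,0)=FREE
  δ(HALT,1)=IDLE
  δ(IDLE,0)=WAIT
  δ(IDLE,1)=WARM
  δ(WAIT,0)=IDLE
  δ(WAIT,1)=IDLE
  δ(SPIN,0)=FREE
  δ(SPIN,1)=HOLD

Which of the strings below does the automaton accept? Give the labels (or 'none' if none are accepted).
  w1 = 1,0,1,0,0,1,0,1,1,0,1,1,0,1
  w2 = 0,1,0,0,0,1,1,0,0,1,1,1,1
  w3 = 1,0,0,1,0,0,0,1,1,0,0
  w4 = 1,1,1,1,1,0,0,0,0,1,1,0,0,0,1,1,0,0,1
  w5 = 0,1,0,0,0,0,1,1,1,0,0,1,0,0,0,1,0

none

w1: Trace: HOLD -1-> WARM -0-> HALT -1-> IDLE -0-> WAIT -0-> IDLE -1-> WARM -0-> HALT -1-> IDLE -1-> WARM -0-> HALT -1-> IDLE -1-> WARM -0-> HALT -1-> IDLE  → end IDLE, rejected
w2: Trace: HOLD -0-> RECV -1-> HOLD -0-> RECV -0-> RECV -0-> RECV -1-> HOLD -1-> WARM -0-> HALT -0-> FREE -1-> FREE -1-> FREE -1-> FREE -1-> FREE  → end FREE, rejected
w3: Trace: HOLD -1-> WARM -0-> HALT -0-> FREE -1-> FREE -0-> RECV -0-> RECV -0-> RECV -1-> HOLD -1-> WARM -0-> HALT -0-> FREE  → end FREE, rejected
w4: Trace: HOLD -1-> WARM -1-> FREE -1-> FREE -1-> FREE -1-> FREE -0-> RECV -0-> RECV -0-> RECV -0-> RECV -1-> HOLD -1-> WARM -0-> HALT -0-> FREE -0-> RECV -1-> HOLD -1-> WARM -0-> HALT -0-> FREE -1-> FREE  → end FREE, rejected
w5: Trace: HOLD -0-> RECV -1-> HOLD -0-> RECV -0-> RECV -0-> RECV -0-> RECV -1-> HOLD -1-> WARM -1-> FREE -0-> RECV -0-> RECV -1-> HOLD -0-> RECV -0-> RECV -0-> RECV -1-> HOLD -0-> RECV  → end RECV, rejected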